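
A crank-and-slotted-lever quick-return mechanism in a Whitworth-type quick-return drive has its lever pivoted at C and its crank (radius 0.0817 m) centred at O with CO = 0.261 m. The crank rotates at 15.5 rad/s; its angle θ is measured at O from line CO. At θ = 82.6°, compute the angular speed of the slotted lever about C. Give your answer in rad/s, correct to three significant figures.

1.82

ω = 15.5 rad/s
Crank pin A relative to C: A = (d + r cosθ, r sinθ); lever angle φ = atan2(r sinθ, d + r cosθ).
Differentiating tanφ: φ̇ = rω(d cosθ + r)/(d² + r² + 2dr cosθ).
d² + r² + 2dr cosθ = |CA|² = 0.0802887 m²;  d cosθ + r = +0.11532 m.
|ω_lever| = |0.0817·15.5·+0.11532| / 0.0802887 = 1.8188 rad/s.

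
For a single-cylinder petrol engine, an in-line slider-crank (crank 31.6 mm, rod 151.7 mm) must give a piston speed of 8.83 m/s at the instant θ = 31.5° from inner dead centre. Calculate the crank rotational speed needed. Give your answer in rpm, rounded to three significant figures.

For an in-line slider-crank, |v_piston| = rω|sinθ|·[1 + r cosθ/√(L² − r² sin²θ)].
With r = 0.0316 m, L = 0.1517 m, θ = 31.5°: the bracketed kinematic factor |dx/dθ| = 0.019461 m.
ω = v/|dx/dθ| = 8.83/0.019461 = 453.73 rad/s.
N = 60ω/(2π) = 4332.8 rpm.

4330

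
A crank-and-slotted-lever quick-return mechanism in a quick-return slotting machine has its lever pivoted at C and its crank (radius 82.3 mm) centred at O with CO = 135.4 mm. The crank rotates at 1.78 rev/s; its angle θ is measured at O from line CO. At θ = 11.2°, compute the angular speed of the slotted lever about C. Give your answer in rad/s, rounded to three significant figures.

4.22

ω = 11.18 rad/s (from 1.78 rev/s).
Crank pin A relative to C: A = (d + r cosθ, r sinθ); lever angle φ = atan2(r sinθ, d + r cosθ).
Differentiating tanφ: φ̇ = rω(d cosθ + r)/(d² + r² + 2dr cosθ).
d² + r² + 2dr cosθ = |CA|² = 0.0469688 m²;  d cosθ + r = +0.21512 m.
|ω_lever| = |0.0823·11.18·+0.21512| / 0.0469688 = 4.2157 rad/s.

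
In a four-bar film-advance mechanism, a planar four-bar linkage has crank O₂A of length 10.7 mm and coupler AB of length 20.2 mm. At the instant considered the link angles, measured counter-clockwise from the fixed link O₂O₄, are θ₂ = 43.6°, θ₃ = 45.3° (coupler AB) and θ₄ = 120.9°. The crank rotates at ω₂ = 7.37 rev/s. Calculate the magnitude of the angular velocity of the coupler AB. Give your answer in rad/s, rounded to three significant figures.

24.7

ω₂ = 46.31 rad/s (from 7.37 rev/s).
Differentiating the loop-closure r₂e^{iθ₂}+r₃e^{iθ₃}=r₁+r₄e^{iθ₄} gives r₂ω₂e^{iθ₂}+r₃ω₃e^{iθ₃}=r₄ω₄e^{iθ₄}.
Eliminating the other unknown: ω₃ = r₂ω₂ sin(θ₄−θ₂) / [r₃ sin(θ₃−θ₄)].
Numerator sine = +0.97553; denominator sine = -0.96858.
Result = 0.0107·46.31·(+0.97553) / (0.0202·(-0.96858)) = -24.705 rad/s; magnitude 24.705 rad/s.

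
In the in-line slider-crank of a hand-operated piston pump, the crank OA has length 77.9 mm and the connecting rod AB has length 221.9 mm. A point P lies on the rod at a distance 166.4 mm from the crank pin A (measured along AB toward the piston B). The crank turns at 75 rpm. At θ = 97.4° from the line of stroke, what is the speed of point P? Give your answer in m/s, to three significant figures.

0.585

ω = 7.854 rad/s.  Crank-pin speed |V_A| = rω = 0.61183 m/s, perpendicular to OA.
Rod angle: sinφ = −(r/L) sinθ ⇒ φ = -20.373°; ω_rod = −rω cosθ/√(L²−r²sin²θ) = +0.37881 rad/s.
V_P = V_A + ω_rod × AP, with AP = 0.1664 m along the rod.
Components: V_Px = −rω sinθ − a·ω_rod·sinφ = -0.58478 m/s;  V_Py = rω cosθ + a·ω_rod·cosφ = -0.019709 m/s.
|V_P| = √(V_Px² + V_Py²) = 0.58512 m/s.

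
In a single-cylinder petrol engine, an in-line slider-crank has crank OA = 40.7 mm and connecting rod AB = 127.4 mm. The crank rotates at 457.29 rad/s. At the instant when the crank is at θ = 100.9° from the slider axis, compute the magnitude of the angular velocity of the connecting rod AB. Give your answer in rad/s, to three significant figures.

29.1

ω = 457.3 rad/s
The rod makes angle φ with the slider axis where L sinφ = r sinθ; differentiating, L cosφ·φ̇ = r ω cosθ.
L cosφ = √(L² − r² sin²θ) = 0.12097 m.
|ω_rod| = r ω |cosθ| / √(L² − r² sin²θ) = 0.0407·457.3·0.18910/0.12097 = 29.093 rad/s.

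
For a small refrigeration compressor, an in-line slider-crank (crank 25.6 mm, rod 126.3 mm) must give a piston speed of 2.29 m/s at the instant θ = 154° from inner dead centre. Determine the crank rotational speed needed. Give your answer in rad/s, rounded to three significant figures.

250

For an in-line slider-crank, |v_piston| = rω|sinθ|·[1 + r cosθ/√(L² − r² sin²θ)].
With r = 0.0256 m, L = 0.1263 m, θ = 154°: the bracketed kinematic factor |dx/dθ| = 0.0091697 m.
ω = v/|dx/dθ| = 2.29/0.0091697 = 249.73 rad/s.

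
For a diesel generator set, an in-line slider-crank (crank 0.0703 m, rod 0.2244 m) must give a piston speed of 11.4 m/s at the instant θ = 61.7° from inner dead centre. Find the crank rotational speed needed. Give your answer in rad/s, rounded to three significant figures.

For an in-line slider-crank, |v_piston| = rω|sinθ|·[1 + r cosθ/√(L² − r² sin²θ)].
With r = 0.0703 m, L = 0.2244 m, θ = 61.7°: the bracketed kinematic factor |dx/dθ| = 0.071462 m.
ω = v/|dx/dθ| = 11.4/0.071462 = 159.53 rad/s.

160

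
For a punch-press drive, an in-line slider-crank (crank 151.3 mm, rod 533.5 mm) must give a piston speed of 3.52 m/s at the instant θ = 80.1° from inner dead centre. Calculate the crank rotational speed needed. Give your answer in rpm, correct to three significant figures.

For an in-line slider-crank, |v_piston| = rω|sinθ|·[1 + r cosθ/√(L² − r² sin²θ)].
With r = 0.1513 m, L = 0.5335 m, θ = 80.1°: the bracketed kinematic factor |dx/dθ| = 0.15662 m.
ω = v/|dx/dθ| = 3.52/0.15662 = 22.475 rad/s.
N = 60ω/(2π) = 214.62 rpm.

215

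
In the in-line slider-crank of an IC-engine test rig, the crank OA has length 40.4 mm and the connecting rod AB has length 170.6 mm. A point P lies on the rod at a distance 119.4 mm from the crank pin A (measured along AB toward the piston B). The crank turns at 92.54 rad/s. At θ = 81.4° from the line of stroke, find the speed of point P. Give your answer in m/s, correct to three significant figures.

3.79

ω = 92.54 rad/s.  Crank-pin speed |V_A| = rω = 3.7386 m/s, perpendicular to OA.
Rod angle: sinφ = −(r/L) sinθ ⇒ φ = -13.541°; ω_rod = −rω cosθ/√(L²−r²sin²θ) = -3.3707 rad/s.
V_P = V_A + ω_rod × AP, with AP = 0.1194 m along the rod.
Components: V_Px = −rω sinθ − a·ω_rod·sinφ = -3.7908 m/s;  V_Py = rω cosθ + a·ω_rod·cosφ = +0.16778 m/s.
|V_P| = √(V_Px² + V_Py²) = 3.7945 m/s.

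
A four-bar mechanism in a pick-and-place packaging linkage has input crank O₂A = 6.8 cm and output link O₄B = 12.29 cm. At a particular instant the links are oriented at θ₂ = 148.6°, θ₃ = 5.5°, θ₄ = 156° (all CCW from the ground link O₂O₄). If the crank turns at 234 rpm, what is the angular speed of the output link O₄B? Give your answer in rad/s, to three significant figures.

16.5

ω₂ = 24.5 rad/s (from 234 rpm).
Differentiating the loop-closure r₂e^{iθ₂}+r₃e^{iθ₃}=r₁+r₄e^{iθ₄} gives r₂ω₂e^{iθ₂}+r₃ω₃e^{iθ₃}=r₄ω₄e^{iθ₄}.
Eliminating the other unknown: ω₄ = r₂ω₂ sin(θ₂−θ₃) / [r₄ sin(θ₄−θ₃)].
Numerator sine = +0.60042; denominator sine = +0.49242.
Result = 0.068·24.5·(+0.60042) / (0.1229·(+0.49242)) = +16.532 rad/s; magnitude 16.532 rad/s.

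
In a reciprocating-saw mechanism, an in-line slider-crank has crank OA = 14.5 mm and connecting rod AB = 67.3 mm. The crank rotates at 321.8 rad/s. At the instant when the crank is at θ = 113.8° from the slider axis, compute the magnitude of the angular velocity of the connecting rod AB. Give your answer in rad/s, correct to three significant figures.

ω = 321.8 rad/s
The rod makes angle φ with the slider axis where L sinφ = r sinθ; differentiating, L cosφ·φ̇ = r ω cosθ.
L cosφ = √(L² − r² sin²θ) = 0.065979 m.
|ω_rod| = r ω |cosθ| / √(L² − r² sin²θ) = 0.0145·321.8·0.40355/0.065979 = 28.539 rad/s.

28.5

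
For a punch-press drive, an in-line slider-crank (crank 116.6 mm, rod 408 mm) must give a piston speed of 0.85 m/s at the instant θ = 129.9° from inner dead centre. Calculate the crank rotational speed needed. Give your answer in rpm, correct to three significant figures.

112

For an in-line slider-crank, |v_piston| = rω|sinθ|·[1 + r cosθ/√(L² − r² sin²θ)].
With r = 0.1166 m, L = 0.408 m, θ = 129.9°: the bracketed kinematic factor |dx/dθ| = 0.072645 m.
ω = v/|dx/dθ| = 0.85/0.072645 = 11.701 rad/s.
N = 60ω/(2π) = 111.73 rpm.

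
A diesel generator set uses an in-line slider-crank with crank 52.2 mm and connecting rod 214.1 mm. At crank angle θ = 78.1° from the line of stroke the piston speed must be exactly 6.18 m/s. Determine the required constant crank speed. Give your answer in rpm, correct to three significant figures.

For an in-line slider-crank, |v_piston| = rω|sinθ|·[1 + r cosθ/√(L² − r² sin²θ)].
With r = 0.0522 m, L = 0.2141 m, θ = 78.1°: the bracketed kinematic factor |dx/dθ| = 0.053722 m.
ω = v/|dx/dθ| = 6.18/0.053722 = 115.04 rad/s.
N = 60ω/(2π) = 1098.5 rpm.

1100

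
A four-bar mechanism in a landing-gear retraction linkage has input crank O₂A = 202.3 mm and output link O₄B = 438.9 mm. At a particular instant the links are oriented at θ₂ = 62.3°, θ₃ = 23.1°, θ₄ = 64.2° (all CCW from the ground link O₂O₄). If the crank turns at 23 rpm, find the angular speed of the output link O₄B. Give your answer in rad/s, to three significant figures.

1.07

ω₂ = 2.409 rad/s (from 23 rpm).
Differentiating the loop-closure r₂e^{iθ₂}+r₃e^{iθ₃}=r₁+r₄e^{iθ₄} gives r₂ω₂e^{iθ₂}+r₃ω₃e^{iθ₃}=r₄ω₄e^{iθ₄}.
Eliminating the other unknown: ω₄ = r₂ω₂ sin(θ₂−θ₃) / [r₄ sin(θ₄−θ₃)].
Numerator sine = +0.63203; denominator sine = +0.65738.
Result = 0.2023·2.409·(+0.63203) / (0.4389·(+0.65738)) = +1.0674 rad/s; magnitude 1.0674 rad/s.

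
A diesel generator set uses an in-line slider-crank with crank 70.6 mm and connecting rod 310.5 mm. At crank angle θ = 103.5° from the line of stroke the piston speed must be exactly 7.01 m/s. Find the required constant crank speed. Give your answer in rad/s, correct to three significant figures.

108

For an in-line slider-crank, |v_piston| = rω|sinθ|·[1 + r cosθ/√(L² − r² sin²θ)].
With r = 0.0706 m, L = 0.3105 m, θ = 103.5°: the bracketed kinematic factor |dx/dθ| = 0.064913 m.
ω = v/|dx/dθ| = 7.01/0.064913 = 107.99 rad/s.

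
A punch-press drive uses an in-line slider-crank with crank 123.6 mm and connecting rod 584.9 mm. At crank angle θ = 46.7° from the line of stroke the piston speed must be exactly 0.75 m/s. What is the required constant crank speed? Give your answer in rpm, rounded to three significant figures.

For an in-line slider-crank, |v_piston| = rω|sinθ|·[1 + r cosθ/√(L² − r² sin²θ)].
With r = 0.1236 m, L = 0.5849 m, θ = 46.7°: the bracketed kinematic factor |dx/dθ| = 0.10315 m.
ω = v/|dx/dθ| = 0.75/0.10315 = 7.2712 rad/s.
N = 60ω/(2π) = 69.435 rpm.

69.4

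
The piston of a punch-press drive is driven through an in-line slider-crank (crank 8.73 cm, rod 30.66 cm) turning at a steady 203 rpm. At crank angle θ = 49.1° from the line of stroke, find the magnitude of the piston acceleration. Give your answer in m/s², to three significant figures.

24.4

ω = 2π·203/60 = 21.26 rad/s
x(θ) = r cosθ + √(L² − r² sin²θ); with ω constant, a = ω²·d²x/dθ².
d²x/dθ² = −r cosθ − r²(cos2θ)/√u − r⁴ sin²2θ/(4u^{3/2}),  u = L² − r² sin²θ = 0.0896494 m².
Substituting r = 0.0873 m, L = 0.3066 m, θ = 49.1°: d²x/dθ² = -0.054058 m.
a = ω²·d²x/dθ² = (21.26)²·(-0.054058) = -24.429 m/s²;  |a| = 24.429 m/s².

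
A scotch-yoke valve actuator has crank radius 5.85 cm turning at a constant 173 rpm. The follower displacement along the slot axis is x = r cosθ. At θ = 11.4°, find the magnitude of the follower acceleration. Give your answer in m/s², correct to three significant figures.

18.8

ω = 18.12 rad/s (from 173 rpm).
x = r cosθ ⇒ ẍ = −rω² cosθ (ω constant).
|a| = rω²|cosθ| = 0.0585·(18.12)²·|cos 11.4°| = 18.821 m/s².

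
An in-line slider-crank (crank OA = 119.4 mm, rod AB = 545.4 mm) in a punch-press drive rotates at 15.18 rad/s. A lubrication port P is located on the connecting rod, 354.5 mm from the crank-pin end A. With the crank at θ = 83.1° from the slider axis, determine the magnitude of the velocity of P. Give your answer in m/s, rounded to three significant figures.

1.83

ω = 15.18 rad/s.  Crank-pin speed |V_A| = rω = 1.8125 m/s, perpendicular to OA.
Rod angle: sinφ = −(r/L) sinθ ⇒ φ = -12.553°; ω_rod = −rω cosθ/√(L²−r²sin²θ) = -0.40902 rad/s.
V_P = V_A + ω_rod × AP, with AP = 0.3545 m along the rod.
Components: V_Px = −rω sinθ − a·ω_rod·sinφ = -1.8309 m/s;  V_Py = rω cosθ + a·ω_rod·cosφ = +0.076215 m/s.
|V_P| = √(V_Px² + V_Py²) = 1.8325 m/s.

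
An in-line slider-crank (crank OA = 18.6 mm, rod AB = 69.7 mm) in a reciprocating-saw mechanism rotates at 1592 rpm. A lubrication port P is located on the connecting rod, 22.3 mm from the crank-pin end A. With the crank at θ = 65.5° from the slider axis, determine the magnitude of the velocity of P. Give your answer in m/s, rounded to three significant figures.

3.05

ω = 166.7 rad/s.  Crank-pin speed |V_A| = rω = 3.1009 m/s, perpendicular to OA.
Rod angle: sinφ = −(r/L) sinθ ⇒ φ = -14.054°; ω_rod = −rω cosθ/√(L²−r²sin²θ) = -19.019 rad/s.
V_P = V_A + ω_rod × AP, with AP = 0.0223 m along the rod.
Components: V_Px = −rω sinθ − a·ω_rod·sinφ = -2.9247 m/s;  V_Py = rω cosθ + a·ω_rod·cosφ = +0.87449 m/s.
|V_P| = √(V_Px² + V_Py²) = 3.0526 m/s.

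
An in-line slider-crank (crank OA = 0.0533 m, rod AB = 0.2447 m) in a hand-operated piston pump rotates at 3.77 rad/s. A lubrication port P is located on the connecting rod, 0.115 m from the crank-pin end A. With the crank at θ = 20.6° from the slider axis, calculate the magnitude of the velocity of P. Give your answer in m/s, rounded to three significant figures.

0.126

ω = 3.77 rad/s.  Crank-pin speed |V_A| = rω = 0.20094 m/s, perpendicular to OA.
Rod angle: sinφ = −(r/L) sinθ ⇒ φ = -4.395°; ω_rod = −rω cosθ/√(L²−r²sin²θ) = -0.77093 rad/s.
V_P = V_A + ω_rod × AP, with AP = 0.115 m along the rod.
Components: V_Px = −rω sinθ − a·ω_rod·sinφ = -0.077494 m/s;  V_Py = rω cosθ + a·ω_rod·cosφ = +0.099696 m/s.
|V_P| = √(V_Px² + V_Py²) = 0.12627 m/s.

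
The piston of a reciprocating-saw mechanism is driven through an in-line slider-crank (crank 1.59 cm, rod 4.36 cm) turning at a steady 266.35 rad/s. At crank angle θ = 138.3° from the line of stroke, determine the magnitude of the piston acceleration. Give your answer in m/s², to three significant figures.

779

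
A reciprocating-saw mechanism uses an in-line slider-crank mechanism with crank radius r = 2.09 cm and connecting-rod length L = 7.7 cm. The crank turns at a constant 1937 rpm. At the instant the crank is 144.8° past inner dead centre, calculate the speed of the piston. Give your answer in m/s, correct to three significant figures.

1.89

ω = 2π·1937/60 = 202.8 rad/s
For an in-line slider-crank, x = r cosθ + √(L² − r² sin²θ), so v = −rω sinθ·[1 + r cosθ/√(L² − r² sin²θ)].
With r = 0.0209 m, L = 0.077 m, θ = 144.8°: √(L² − r² sin²θ) = 0.076052 m.
v = −0.0209·202.8·0.57643·[1 + 0.0209·-0.81714/0.076052] = -1.895 m/s.
|v| = 1.895 m/s.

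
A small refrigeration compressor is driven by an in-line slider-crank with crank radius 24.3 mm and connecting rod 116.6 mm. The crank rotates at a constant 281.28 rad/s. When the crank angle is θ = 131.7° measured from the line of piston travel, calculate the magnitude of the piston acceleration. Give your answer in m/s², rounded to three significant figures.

1320

ω = 281.3 rad/s
x(θ) = r cosθ + √(L² − r² sin²θ); with ω constant, a = ω²·d²x/dθ².
d²x/dθ² = −r cosθ − r²(cos2θ)/√u − r⁴ sin²2θ/(4u^{3/2}),  u = L² − r² sin²θ = 0.0132664 m².
Substituting r = 0.0243 m, L = 0.1166 m, θ = 131.7°: d²x/dθ² = +0.016698 m.
a = ω²·d²x/dθ² = (281.3)²·(+0.016698) = +1321.1 m/s²;  |a| = 1321.1 m/s².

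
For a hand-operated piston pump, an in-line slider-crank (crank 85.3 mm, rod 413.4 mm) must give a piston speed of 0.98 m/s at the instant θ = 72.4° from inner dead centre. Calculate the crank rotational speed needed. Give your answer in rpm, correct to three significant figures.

108

For an in-line slider-crank, |v_piston| = rω|sinθ|·[1 + r cosθ/√(L² − r² sin²θ)].
With r = 0.0853 m, L = 0.4134 m, θ = 72.4°: the bracketed kinematic factor |dx/dθ| = 0.086481 m.
ω = v/|dx/dθ| = 0.98/0.086481 = 11.332 rad/s.
N = 60ω/(2π) = 108.21 rpm.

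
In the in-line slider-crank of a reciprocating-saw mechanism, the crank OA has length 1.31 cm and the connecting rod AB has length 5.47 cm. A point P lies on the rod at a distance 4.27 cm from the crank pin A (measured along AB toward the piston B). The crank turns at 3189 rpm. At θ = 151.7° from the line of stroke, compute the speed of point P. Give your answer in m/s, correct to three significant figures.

1.93

ω = 334 rad/s.  Crank-pin speed |V_A| = rω = 4.3748 m/s, perpendicular to OA.
Rod angle: sinφ = −(r/L) sinθ ⇒ φ = -6.519°; ω_rod = −rω cosθ/√(L²−r²sin²θ) = +70.877 rad/s.
V_P = V_A + ω_rod × AP, with AP = 0.0427 m along the rod.
Components: V_Px = −rω sinθ − a·ω_rod·sinφ = -1.7304 m/s;  V_Py = rω cosθ + a·ω_rod·cosφ = -0.84502 m/s.
|V_P| = √(V_Px² + V_Py²) = 1.9257 m/s.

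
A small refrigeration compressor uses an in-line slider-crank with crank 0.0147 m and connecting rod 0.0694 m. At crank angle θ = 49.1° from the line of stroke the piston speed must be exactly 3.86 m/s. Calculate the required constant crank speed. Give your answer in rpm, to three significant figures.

2910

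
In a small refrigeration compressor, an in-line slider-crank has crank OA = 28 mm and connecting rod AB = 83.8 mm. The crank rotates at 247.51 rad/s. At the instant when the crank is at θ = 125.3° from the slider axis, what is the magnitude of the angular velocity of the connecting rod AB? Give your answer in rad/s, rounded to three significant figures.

49.7

ω = 247.5 rad/s
The rod makes angle φ with the slider axis where L sinφ = r sinθ; differentiating, L cosφ·φ̇ = r ω cosθ.
L cosφ = √(L² − r² sin²θ) = 0.080624 m.
|ω_rod| = r ω |cosθ| / √(L² − r² sin²θ) = 0.028·247.5·0.57786/0.080624 = 49.671 rad/s.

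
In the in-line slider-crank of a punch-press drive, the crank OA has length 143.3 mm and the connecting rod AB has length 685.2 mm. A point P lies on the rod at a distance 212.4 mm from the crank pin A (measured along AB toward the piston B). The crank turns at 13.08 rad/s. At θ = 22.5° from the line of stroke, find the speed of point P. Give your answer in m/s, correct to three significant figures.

1.42

ω = 13.08 rad/s.  Crank-pin speed |V_A| = rω = 1.8744 m/s, perpendicular to OA.
Rod angle: sinφ = −(r/L) sinθ ⇒ φ = -4.590°; ω_rod = −rω cosθ/√(L²−r²sin²θ) = -2.5354 rad/s.
V_P = V_A + ω_rod × AP, with AP = 0.2124 m along the rod.
Components: V_Px = −rω sinθ − a·ω_rod·sinφ = -0.76039 m/s;  V_Py = rω cosθ + a·ω_rod·cosφ = +1.1949 m/s.
|V_P| = √(V_Px² + V_Py²) = 1.4163 m/s.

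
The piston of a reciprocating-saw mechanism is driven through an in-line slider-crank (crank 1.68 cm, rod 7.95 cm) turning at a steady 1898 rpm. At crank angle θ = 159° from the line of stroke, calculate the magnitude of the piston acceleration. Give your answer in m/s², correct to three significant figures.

514

ω = 2π·1898/60 = 198.8 rad/s
x(θ) = r cosθ + √(L² − r² sin²θ); with ω constant, a = ω²·d²x/dθ².
d²x/dθ² = −r cosθ − r²(cos2θ)/√u − r⁴ sin²2θ/(4u^{3/2}),  u = L² − r² sin²θ = 0.006284 m².
Substituting r = 0.0168 m, L = 0.0795 m, θ = 159°: d²x/dθ² = +0.01302 m.
a = ω²·d²x/dθ² = (198.8)²·(+0.01302) = +514.37 m/s²;  |a| = 514.37 m/s².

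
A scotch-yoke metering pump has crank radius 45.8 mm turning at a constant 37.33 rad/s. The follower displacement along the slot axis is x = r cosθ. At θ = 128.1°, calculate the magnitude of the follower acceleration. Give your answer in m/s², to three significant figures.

39.4

ω = 37.33 rad/s
x = r cosθ ⇒ ẍ = −rω² cosθ (ω constant).
|a| = rω²|cosθ| = 0.0458·(37.33)²·|cos 128.1°| = 39.381 m/s².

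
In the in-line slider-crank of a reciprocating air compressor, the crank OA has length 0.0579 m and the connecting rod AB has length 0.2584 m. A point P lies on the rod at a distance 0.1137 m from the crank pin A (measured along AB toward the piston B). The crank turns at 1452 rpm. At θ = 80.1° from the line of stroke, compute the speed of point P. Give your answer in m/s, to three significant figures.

ω = 152.1 rad/s.  Crank-pin speed |V_A| = rω = 8.8039 m/s, perpendicular to OA.
Rod angle: sinφ = −(r/L) sinθ ⇒ φ = -12.752°; ω_rod = −rω cosθ/√(L²−r²sin²θ) = -6.0059 rad/s.
V_P = V_A + ω_rod × AP, with AP = 0.1137 m along the rod.
Components: V_Px = −rω sinθ − a·ω_rod·sinφ = -8.8235 m/s;  V_Py = rω cosθ + a·ω_rod·cosφ = +0.84762 m/s.
|V_P| = √(V_Px² + V_Py²) = 8.8641 m/s.

8.86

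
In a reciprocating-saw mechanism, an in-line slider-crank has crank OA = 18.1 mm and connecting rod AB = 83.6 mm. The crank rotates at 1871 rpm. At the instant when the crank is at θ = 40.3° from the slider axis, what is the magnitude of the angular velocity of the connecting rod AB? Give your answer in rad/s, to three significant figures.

32.7

ω = 195.9 rad/s (converted from 1871 rpm).
The rod makes angle φ with the slider axis where L sinφ = r sinθ; differentiating, L cosφ·φ̇ = r ω cosθ.
L cosφ = √(L² − r² sin²θ) = 0.082776 m.
|ω_rod| = r ω |cosθ| / √(L² − r² sin²θ) = 0.0181·195.9·0.76267/0.082776 = 32.675 rad/s.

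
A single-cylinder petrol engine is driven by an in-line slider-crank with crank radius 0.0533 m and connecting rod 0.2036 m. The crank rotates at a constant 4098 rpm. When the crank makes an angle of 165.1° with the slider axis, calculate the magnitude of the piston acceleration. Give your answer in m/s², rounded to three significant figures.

7240

ω = 2π·4098/60 = 429.1 rad/s
x(θ) = r cosθ + √(L² − r² sin²θ); with ω constant, a = ω²·d²x/dθ².
d²x/dθ² = −r cosθ − r²(cos2θ)/√u − r⁴ sin²2θ/(4u^{3/2}),  u = L² − r² sin²θ = 0.0412651 m².
Substituting r = 0.0533 m, L = 0.2036 m, θ = 165.1°: d²x/dθ² = +0.039313 m.
a = ω²·d²x/dθ² = (429.1)²·(+0.039313) = +7239.9 m/s²;  |a| = 7239.9 m/s².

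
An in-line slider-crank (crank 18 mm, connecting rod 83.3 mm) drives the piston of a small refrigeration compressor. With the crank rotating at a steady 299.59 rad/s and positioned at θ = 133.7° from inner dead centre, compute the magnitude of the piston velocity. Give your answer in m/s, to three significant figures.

ω = 299.6 rad/s
For an in-line slider-crank, x = r cosθ + √(L² − r² sin²θ), so v = −rω sinθ·[1 + r cosθ/√(L² − r² sin²θ)].
With r = 0.018 m, L = 0.0833 m, θ = 133.7°: √(L² − r² sin²θ) = 0.082277 m.
v = −0.018·299.6·0.72297·[1 + 0.018·-0.69088/0.082277] = -3.3094 m/s.
|v| = 3.3094 m/s.

3.31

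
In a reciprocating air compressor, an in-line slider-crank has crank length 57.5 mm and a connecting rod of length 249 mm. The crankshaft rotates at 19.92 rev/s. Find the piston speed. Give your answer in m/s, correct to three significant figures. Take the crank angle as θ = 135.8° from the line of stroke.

4.18

ω = 2π·19.9 = 125.2 rad/s
For an in-line slider-crank, x = r cosθ + √(L² − r² sin²θ), so v = −rω sinθ·[1 + r cosθ/√(L² − r² sin²θ)].
With r = 0.0575 m, L = 0.249 m, θ = 135.8°: √(L² − r² sin²θ) = 0.24575 m.
v = −0.0575·125.2·0.69717·[1 + 0.0575·-0.71691/0.24575] = -4.1757 m/s.
|v| = 4.1757 m/s.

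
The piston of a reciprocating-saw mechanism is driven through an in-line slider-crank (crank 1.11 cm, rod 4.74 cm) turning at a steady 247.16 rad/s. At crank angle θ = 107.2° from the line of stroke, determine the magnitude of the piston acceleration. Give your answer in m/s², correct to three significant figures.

ω = 247.2 rad/s
x(θ) = r cosθ + √(L² − r² sin²θ); with ω constant, a = ω²·d²x/dθ².
d²x/dθ² = −r cosθ − r²(cos2θ)/√u − r⁴ sin²2θ/(4u^{3/2}),  u = L² − r² sin²θ = 0.00213432 m².
Substituting r = 0.0111 m, L = 0.0474 m, θ = 107.2°: d²x/dθ² = +0.0054706 m.
a = ω²·d²x/dθ² = (247.2)²·(+0.0054706) = +334.19 m/s²;  |a| = 334.19 m/s².

334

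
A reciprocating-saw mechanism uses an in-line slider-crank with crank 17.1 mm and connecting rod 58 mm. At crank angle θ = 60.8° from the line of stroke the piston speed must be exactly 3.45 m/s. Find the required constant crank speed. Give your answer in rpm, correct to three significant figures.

For an in-line slider-crank, |v_piston| = rω|sinθ|·[1 + r cosθ/√(L² − r² sin²θ)].
With r = 0.0171 m, L = 0.058 m, θ = 60.8°: the bracketed kinematic factor |dx/dθ| = 0.017149 m.
ω = v/|dx/dθ| = 3.45/0.017149 = 201.18 rad/s.
N = 60ω/(2π) = 1921.1 rpm.

1920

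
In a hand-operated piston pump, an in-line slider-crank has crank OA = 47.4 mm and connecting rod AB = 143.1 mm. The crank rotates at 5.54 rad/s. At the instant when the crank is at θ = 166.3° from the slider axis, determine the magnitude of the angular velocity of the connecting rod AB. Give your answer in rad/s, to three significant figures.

ω = 5.54 rad/s
The rod makes angle φ with the slider axis where L sinφ = r sinθ; differentiating, L cosφ·φ̇ = r ω cosθ.
L cosφ = √(L² − r² sin²θ) = 0.14266 m.
|ω_rod| = r ω |cosθ| / √(L² − r² sin²θ) = 0.0474·5.54·0.97155/0.14266 = 1.7884 rad/s.

1.79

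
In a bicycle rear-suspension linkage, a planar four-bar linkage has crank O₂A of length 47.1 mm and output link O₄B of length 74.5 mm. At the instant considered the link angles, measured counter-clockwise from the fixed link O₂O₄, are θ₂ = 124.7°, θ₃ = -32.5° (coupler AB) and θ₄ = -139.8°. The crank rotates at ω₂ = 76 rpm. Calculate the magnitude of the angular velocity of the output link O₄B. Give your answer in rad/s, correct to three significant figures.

ω₂ = 7.959 rad/s (from 76 rpm).
Differentiating the loop-closure r₂e^{iθ₂}+r₃e^{iθ₃}=r₁+r₄e^{iθ₄} gives r₂ω₂e^{iθ₂}+r₃ω₃e^{iθ₃}=r₄ω₄e^{iθ₄}.
Eliminating the other unknown: ω₄ = r₂ω₂ sin(θ₂−θ₃) / [r₄ sin(θ₄−θ₃)].
Numerator sine = +0.38752; denominator sine = -0.95476.
Result = 0.0471·7.959·(+0.38752) / (0.0745·(-0.95476)) = -2.0422 rad/s; magnitude 2.0422 rad/s.

2.04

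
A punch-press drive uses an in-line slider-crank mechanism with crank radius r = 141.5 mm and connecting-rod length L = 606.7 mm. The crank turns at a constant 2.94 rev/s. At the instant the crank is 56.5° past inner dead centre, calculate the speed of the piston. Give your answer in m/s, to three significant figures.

2.47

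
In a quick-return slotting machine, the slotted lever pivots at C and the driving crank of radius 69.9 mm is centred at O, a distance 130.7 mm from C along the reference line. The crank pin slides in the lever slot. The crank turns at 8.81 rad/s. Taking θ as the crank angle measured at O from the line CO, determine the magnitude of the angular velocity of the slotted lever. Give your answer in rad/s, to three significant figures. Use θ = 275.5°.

2.14

ω = 8.81 rad/s
Crank pin A relative to C: A = (d + r cosθ, r sinθ); lever angle φ = atan2(r sinθ, d + r cosθ).
Differentiating tanφ: φ̇ = rω(d cosθ + r)/(d² + r² + 2dr cosθ).
d² + r² + 2dr cosθ = |CA|² = 0.0237198 m²;  d cosθ + r = +0.082427 m.
|ω_lever| = |0.0699·8.81·+0.082427| / 0.0237198 = 2.14 rad/s.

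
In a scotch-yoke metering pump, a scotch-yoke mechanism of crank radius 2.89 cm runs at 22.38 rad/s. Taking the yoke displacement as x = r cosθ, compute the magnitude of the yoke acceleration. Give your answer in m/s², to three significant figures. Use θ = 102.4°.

ω = 22.38 rad/s
x = r cosθ ⇒ ẍ = −rω² cosθ (ω constant).
|a| = rω²|cosθ| = 0.0289·(22.38)²·|cos 102.4°| = 3.1083 m/s².

3.11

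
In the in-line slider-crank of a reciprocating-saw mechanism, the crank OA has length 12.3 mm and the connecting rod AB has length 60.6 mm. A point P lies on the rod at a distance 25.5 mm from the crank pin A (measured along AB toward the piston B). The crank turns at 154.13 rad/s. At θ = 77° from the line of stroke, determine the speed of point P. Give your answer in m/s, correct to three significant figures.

ω = 154.1 rad/s.  Crank-pin speed |V_A| = rω = 1.8958 m/s, perpendicular to OA.
Rod angle: sinφ = −(r/L) sinθ ⇒ φ = -11.406°; ω_rod = −rω cosθ/√(L²−r²sin²θ) = -7.1791 rad/s.
V_P = V_A + ω_rod × AP, with AP = 0.0255 m along the rod.
Components: V_Px = −rω sinθ − a·ω_rod·sinφ = -1.8834 m/s;  V_Py = rω cosθ + a·ω_rod·cosφ = +0.24701 m/s.
|V_P| = √(V_Px² + V_Py²) = 1.8995 m/s.

1.90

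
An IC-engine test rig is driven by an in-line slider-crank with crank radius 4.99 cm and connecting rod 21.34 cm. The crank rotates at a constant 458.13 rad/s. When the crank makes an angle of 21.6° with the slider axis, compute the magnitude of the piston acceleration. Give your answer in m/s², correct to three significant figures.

11500

ω = 458.1 rad/s
x(θ) = r cosθ + √(L² − r² sin²θ); with ω constant, a = ω²·d²x/dθ².
d²x/dθ² = −r cosθ − r²(cos2θ)/√u − r⁴ sin²2θ/(4u^{3/2}),  u = L² − r² sin²θ = 0.0452021 m².
Substituting r = 0.0499 m, L = 0.2134 m, θ = 21.6°: d²x/dθ² = -0.055009 m.
a = ω²·d²x/dθ² = (458.1)²·(-0.055009) = -11545 m/s²;  |a| = 11545 m/s².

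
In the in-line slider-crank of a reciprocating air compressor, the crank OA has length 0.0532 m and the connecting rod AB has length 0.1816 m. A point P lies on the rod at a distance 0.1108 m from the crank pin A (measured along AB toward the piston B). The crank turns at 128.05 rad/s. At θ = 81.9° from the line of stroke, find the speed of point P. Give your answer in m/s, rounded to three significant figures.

6.93

ω = 128.1 rad/s.  Crank-pin speed |V_A| = rω = 6.8123 m/s, perpendicular to OA.
Rod angle: sinφ = −(r/L) sinθ ⇒ φ = -16.860°; ω_rod = −rω cosθ/√(L²−r²sin²θ) = -5.5229 rad/s.
V_P = V_A + ω_rod × AP, with AP = 0.1108 m along the rod.
Components: V_Px = −rω sinθ − a·ω_rod·sinφ = -6.9218 m/s;  V_Py = rω cosθ + a·ω_rod·cosφ = +0.37422 m/s.
|V_P| = √(V_Px² + V_Py²) = 6.9319 m/s.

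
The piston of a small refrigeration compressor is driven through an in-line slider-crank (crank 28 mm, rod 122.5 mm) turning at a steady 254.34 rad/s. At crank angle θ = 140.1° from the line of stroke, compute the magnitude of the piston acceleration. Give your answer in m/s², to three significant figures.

ω = 254.3 rad/s
x(θ) = r cosθ + √(L² − r² sin²θ); with ω constant, a = ω²·d²x/dθ².
d²x/dθ² = −r cosθ − r²(cos2θ)/√u − r⁴ sin²2θ/(4u^{3/2}),  u = L² − r² sin²θ = 0.0146837 m².
Substituting r = 0.028 m, L = 0.1225 m, θ = 140.1°: d²x/dθ² = +0.020251 m.
a = ω²·d²x/dθ² = (254.3)²·(+0.020251) = +1310 m/s²;  |a| = 1310 m/s².

1310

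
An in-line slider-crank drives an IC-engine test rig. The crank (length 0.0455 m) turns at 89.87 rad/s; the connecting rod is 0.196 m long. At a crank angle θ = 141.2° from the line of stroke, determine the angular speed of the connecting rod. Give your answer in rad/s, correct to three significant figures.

ω = 89.87 rad/s
The rod makes angle φ with the slider axis where L sinφ = r sinθ; differentiating, L cosφ·φ̇ = r ω cosθ.
L cosφ = √(L² − r² sin²θ) = 0.19392 m.
|ω_rod| = r ω |cosθ| / √(L² − r² sin²θ) = 0.0455·89.87·0.77934/0.19392 = 16.434 rad/s.

16.4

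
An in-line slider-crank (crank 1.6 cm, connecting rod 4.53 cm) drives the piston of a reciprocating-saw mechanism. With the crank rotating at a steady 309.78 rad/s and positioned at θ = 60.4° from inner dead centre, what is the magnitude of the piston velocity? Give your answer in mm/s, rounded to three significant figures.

5100

ω = 309.8 rad/s
For an in-line slider-crank, x = r cosθ + √(L² − r² sin²θ), so v = −rω sinθ·[1 + r cosθ/√(L² − r² sin²θ)].
With r = 0.016 m, L = 0.0453 m, θ = 60.4°: √(L² − r² sin²θ) = 0.043111 m.
v = −0.016·309.8·0.86949·[1 + 0.016·0.49394/0.043111] = -5.0997 m/s.
|v| = 5.0997 m/s = 5099.7 mm/s.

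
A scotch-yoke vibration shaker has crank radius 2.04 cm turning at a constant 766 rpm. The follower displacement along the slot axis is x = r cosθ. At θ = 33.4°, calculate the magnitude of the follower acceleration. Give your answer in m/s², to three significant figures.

110

ω = 80.22 rad/s (from 766 rpm).
x = r cosθ ⇒ ẍ = −rω² cosθ (ω constant).
|a| = rω²|cosθ| = 0.0204·(80.22)²·|cos 33.4°| = 109.59 m/s².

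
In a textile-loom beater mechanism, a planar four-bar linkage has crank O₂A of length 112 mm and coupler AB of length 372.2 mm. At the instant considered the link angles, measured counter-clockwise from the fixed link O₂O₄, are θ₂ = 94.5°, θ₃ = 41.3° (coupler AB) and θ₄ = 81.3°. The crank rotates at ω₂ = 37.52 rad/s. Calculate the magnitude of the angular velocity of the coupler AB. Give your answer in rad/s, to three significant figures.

4.01

ω₂ = 37.52 rad/s
Differentiating the loop-closure r₂e^{iθ₂}+r₃e^{iθ₃}=r₁+r₄e^{iθ₄} gives r₂ω₂e^{iθ₂}+r₃ω₃e^{iθ₃}=r₄ω₄e^{iθ₄}.
Eliminating the other unknown: ω₃ = r₂ω₂ sin(θ₄−θ₂) / [r₃ sin(θ₃−θ₄)].
Numerator sine = -0.22835; denominator sine = -0.64279.
Result = 0.112·37.52·(-0.22835) / (0.3722·(-0.64279)) = +4.0109 rad/s; magnitude 4.0109 rad/s.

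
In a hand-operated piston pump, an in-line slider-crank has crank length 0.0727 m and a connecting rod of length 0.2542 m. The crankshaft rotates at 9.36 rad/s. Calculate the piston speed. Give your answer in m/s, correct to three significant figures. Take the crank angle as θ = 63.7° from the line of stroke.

ω = 9.36 rad/s
For an in-line slider-crank, x = r cosθ + √(L² − r² sin²θ), so v = −rω sinθ·[1 + r cosθ/√(L² − r² sin²θ)].
With r = 0.0727 m, L = 0.2542 m, θ = 63.7°: √(L² − r² sin²θ) = 0.2457 m.
v = −0.0727·9.36·0.89649·[1 + 0.0727·0.44307/0.2457] = -0.69001 m/s.
|v| = 0.69001 m/s.

0.690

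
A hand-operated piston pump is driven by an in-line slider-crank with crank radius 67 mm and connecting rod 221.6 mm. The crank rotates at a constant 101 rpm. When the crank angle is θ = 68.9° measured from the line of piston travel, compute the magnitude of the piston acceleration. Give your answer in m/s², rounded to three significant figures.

0.975

ω = 2π·101/60 = 10.58 rad/s
x(θ) = r cosθ + √(L² − r² sin²θ); with ω constant, a = ω²·d²x/dθ².
d²x/dθ² = −r cosθ − r²(cos2θ)/√u − r⁴ sin²2θ/(4u^{3/2}),  u = L² − r² sin²θ = 0.0451993 m².
Substituting r = 0.067 m, L = 0.2216 m, θ = 68.9°: d²x/dθ² = -0.0087145 m.
a = ω²·d²x/dθ² = (10.58)²·(-0.0087145) = -0.97486 m/s²;  |a| = 0.97486 m/s².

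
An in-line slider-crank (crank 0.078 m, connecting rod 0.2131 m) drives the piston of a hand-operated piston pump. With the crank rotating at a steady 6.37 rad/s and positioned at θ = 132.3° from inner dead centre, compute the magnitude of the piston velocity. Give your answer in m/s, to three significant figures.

ω = 6.37 rad/s
For an in-line slider-crank, x = r cosθ + √(L² − r² sin²θ), so v = −rω sinθ·[1 + r cosθ/√(L² − r² sin²θ)].
With r = 0.078 m, L = 0.2131 m, θ = 132.3°: √(L² − r² sin²θ) = 0.20514 m.
v = −0.078·6.37·0.73963·[1 + 0.078·-0.67301/0.20514] = -0.27345 m/s.
|v| = 0.27345 m/s.

0.273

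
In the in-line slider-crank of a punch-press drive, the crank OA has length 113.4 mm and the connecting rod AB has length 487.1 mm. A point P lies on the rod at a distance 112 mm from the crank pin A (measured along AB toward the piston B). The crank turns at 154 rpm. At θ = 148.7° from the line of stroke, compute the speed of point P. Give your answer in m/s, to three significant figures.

ω = 16.13 rad/s.  Crank-pin speed |V_A| = rω = 1.8288 m/s, perpendicular to OA.
Rod angle: sinφ = −(r/L) sinθ ⇒ φ = -6.947°; ω_rod = −rω cosθ/√(L²−r²sin²θ) = +3.2317 rad/s.
V_P = V_A + ω_rod × AP, with AP = 0.112 m along the rod.
Components: V_Px = −rω sinθ − a·ω_rod·sinφ = -0.90631 m/s;  V_Py = rω cosθ + a·ω_rod·cosφ = -1.2033 m/s.
|V_P| = √(V_Px² + V_Py²) = 1.5064 m/s.

1.51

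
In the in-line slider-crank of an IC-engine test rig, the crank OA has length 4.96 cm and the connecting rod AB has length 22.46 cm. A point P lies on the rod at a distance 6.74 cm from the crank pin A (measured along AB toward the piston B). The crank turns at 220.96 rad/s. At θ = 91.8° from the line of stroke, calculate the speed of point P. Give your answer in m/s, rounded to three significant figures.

10.9

ω = 221 rad/s.  Crank-pin speed |V_A| = rω = 10.96 m/s, perpendicular to OA.
Rod angle: sinφ = −(r/L) sinθ ⇒ φ = -12.752°; ω_rod = −rω cosθ/√(L²−r²sin²θ) = +1.5715 rad/s.
V_P = V_A + ω_rod × AP, with AP = 0.0674 m along the rod.
Components: V_Px = −rω sinθ − a·ω_rod·sinφ = -10.931 m/s;  V_Py = rω cosθ + a·ω_rod·cosφ = -0.24094 m/s.
|V_P| = √(V_Px² + V_Py²) = 10.933 m/s.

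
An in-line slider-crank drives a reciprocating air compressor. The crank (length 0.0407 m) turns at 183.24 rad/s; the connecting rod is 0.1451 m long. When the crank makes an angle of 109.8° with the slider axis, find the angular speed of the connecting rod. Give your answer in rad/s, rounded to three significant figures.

18.1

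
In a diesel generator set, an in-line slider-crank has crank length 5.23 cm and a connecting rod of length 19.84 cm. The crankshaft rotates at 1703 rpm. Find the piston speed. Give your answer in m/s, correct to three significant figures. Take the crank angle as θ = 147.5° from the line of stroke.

3.89

ω = 2π·1703/60 = 178.3 rad/s
For an in-line slider-crank, x = r cosθ + √(L² − r² sin²θ), so v = −rω sinθ·[1 + r cosθ/√(L² − r² sin²θ)].
With r = 0.0523 m, L = 0.1984 m, θ = 147.5°: √(L² − r² sin²θ) = 0.1964 m.
v = −0.0523·178.3·0.53730·[1 + 0.0523·-0.84339/0.1964] = -3.8859 m/s.
|v| = 3.8859 m/s.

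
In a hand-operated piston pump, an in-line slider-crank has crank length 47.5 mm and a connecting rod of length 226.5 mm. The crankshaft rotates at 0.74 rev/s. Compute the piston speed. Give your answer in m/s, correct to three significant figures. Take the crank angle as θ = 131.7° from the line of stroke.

ω = 2π·0.74 = 4.65 rad/s
For an in-line slider-crank, x = r cosθ + √(L² − r² sin²θ), so v = −rω sinθ·[1 + r cosθ/√(L² − r² sin²θ)].
With r = 0.0475 m, L = 0.2265 m, θ = 131.7°: √(L² − r² sin²θ) = 0.22371 m.
v = −0.0475·4.65·0.74664·[1 + 0.0475·-0.66523/0.22371] = -0.14161 m/s.
|v| = 0.14161 m/s.

0.142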